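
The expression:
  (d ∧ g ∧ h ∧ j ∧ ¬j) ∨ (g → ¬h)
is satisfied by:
  {h: False, g: False}
  {g: True, h: False}
  {h: True, g: False}


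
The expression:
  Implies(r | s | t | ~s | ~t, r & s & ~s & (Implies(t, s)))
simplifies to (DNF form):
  False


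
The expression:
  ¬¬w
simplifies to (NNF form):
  w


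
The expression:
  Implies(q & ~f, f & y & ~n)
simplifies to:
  f | ~q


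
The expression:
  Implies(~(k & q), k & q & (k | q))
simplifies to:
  k & q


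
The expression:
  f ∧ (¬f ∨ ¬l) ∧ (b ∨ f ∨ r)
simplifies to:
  f ∧ ¬l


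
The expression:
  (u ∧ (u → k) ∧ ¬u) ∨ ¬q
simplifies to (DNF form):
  ¬q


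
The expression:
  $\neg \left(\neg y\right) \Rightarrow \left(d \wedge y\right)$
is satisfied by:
  {d: True, y: False}
  {y: False, d: False}
  {y: True, d: True}


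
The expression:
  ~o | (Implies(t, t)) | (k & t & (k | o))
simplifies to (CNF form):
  True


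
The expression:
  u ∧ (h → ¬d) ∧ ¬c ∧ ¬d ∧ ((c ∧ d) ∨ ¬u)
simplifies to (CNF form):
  False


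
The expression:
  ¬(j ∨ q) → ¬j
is always true.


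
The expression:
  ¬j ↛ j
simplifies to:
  True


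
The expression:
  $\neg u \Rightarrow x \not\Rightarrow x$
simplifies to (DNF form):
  $u$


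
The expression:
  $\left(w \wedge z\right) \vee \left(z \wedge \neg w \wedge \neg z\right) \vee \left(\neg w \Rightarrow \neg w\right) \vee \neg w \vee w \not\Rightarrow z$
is always true.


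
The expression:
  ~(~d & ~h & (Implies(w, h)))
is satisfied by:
  {h: True, d: True, w: True}
  {h: True, d: True, w: False}
  {h: True, w: True, d: False}
  {h: True, w: False, d: False}
  {d: True, w: True, h: False}
  {d: True, w: False, h: False}
  {w: True, d: False, h: False}


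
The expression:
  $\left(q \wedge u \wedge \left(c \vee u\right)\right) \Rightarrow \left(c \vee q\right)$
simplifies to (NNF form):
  $\text{True}$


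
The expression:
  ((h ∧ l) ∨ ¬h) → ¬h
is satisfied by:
  {l: False, h: False}
  {h: True, l: False}
  {l: True, h: False}


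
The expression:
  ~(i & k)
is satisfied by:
  {k: False, i: False}
  {i: True, k: False}
  {k: True, i: False}


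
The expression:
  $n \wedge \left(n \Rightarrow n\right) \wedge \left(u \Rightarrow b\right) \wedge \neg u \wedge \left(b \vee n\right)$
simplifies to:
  $n \wedge \neg u$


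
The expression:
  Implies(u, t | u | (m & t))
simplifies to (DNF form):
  True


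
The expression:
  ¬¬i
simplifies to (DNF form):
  i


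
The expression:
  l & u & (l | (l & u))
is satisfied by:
  {u: True, l: True}


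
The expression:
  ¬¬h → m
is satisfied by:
  {m: True, h: False}
  {h: False, m: False}
  {h: True, m: True}


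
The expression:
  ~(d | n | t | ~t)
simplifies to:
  False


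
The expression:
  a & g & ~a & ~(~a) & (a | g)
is never true.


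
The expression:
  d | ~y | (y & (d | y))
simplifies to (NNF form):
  True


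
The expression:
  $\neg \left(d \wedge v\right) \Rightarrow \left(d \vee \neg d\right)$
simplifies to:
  $\text{True}$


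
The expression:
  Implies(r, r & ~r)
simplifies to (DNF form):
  ~r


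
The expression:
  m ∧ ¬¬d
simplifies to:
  d ∧ m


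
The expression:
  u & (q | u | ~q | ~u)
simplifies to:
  u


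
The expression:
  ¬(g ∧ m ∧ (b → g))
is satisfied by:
  {g: False, m: False}
  {m: True, g: False}
  {g: True, m: False}


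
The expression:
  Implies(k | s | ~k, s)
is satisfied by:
  {s: True}


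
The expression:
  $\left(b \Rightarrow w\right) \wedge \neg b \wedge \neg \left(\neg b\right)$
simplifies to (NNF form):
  $\text{False}$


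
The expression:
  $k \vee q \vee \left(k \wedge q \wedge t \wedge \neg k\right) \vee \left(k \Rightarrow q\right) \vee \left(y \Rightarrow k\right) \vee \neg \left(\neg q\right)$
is always true.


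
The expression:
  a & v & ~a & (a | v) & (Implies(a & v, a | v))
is never true.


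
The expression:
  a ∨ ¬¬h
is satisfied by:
  {a: True, h: True}
  {a: True, h: False}
  {h: True, a: False}


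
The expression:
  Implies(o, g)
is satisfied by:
  {g: True, o: False}
  {o: False, g: False}
  {o: True, g: True}


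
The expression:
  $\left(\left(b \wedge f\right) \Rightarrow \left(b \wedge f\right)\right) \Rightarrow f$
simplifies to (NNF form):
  $f$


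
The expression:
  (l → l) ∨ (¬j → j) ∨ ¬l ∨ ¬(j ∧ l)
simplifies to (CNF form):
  True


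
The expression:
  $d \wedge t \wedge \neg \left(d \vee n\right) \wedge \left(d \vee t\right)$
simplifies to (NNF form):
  $\text{False}$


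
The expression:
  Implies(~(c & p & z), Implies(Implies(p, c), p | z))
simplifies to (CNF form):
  p | z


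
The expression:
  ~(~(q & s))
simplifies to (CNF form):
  q & s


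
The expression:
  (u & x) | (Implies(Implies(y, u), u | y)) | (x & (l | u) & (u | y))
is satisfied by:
  {y: True, u: True}
  {y: True, u: False}
  {u: True, y: False}


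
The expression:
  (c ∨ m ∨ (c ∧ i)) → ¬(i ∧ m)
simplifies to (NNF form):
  ¬i ∨ ¬m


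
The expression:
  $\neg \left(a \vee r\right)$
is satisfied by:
  {r: False, a: False}


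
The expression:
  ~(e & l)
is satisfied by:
  {l: False, e: False}
  {e: True, l: False}
  {l: True, e: False}


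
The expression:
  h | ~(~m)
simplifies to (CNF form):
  h | m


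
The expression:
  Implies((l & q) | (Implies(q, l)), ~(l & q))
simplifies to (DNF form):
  ~l | ~q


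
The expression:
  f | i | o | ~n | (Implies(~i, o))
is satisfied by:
  {i: True, o: True, f: True, n: False}
  {i: True, o: True, f: False, n: False}
  {i: True, f: True, o: False, n: False}
  {i: True, f: False, o: False, n: False}
  {o: True, f: True, i: False, n: False}
  {o: True, i: False, f: False, n: False}
  {o: False, f: True, i: False, n: False}
  {o: False, i: False, f: False, n: False}
  {i: True, n: True, o: True, f: True}
  {i: True, n: True, o: True, f: False}
  {i: True, n: True, f: True, o: False}
  {i: True, n: True, f: False, o: False}
  {n: True, o: True, f: True, i: False}
  {n: True, o: True, f: False, i: False}
  {n: True, f: True, o: False, i: False}


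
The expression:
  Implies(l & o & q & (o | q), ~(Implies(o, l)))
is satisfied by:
  {l: False, q: False, o: False}
  {o: True, l: False, q: False}
  {q: True, l: False, o: False}
  {o: True, q: True, l: False}
  {l: True, o: False, q: False}
  {o: True, l: True, q: False}
  {q: True, l: True, o: False}


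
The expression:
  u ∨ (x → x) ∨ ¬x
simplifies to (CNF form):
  True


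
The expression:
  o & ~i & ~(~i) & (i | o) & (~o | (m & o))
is never true.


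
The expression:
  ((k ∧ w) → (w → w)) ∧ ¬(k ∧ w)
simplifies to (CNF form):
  ¬k ∨ ¬w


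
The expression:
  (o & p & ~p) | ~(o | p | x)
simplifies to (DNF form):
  ~o & ~p & ~x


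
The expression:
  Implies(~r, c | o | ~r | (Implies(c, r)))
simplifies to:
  True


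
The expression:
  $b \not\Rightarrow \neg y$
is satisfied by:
  {b: True, y: True}


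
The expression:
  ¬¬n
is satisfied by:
  {n: True}


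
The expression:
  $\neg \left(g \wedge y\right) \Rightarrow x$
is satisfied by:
  {x: True, g: True, y: True}
  {x: True, g: True, y: False}
  {x: True, y: True, g: False}
  {x: True, y: False, g: False}
  {g: True, y: True, x: False}


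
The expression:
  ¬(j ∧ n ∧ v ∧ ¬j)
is always true.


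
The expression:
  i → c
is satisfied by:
  {c: True, i: False}
  {i: False, c: False}
  {i: True, c: True}


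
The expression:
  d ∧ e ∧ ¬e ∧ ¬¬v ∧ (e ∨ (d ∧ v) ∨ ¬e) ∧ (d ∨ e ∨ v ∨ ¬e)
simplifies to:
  False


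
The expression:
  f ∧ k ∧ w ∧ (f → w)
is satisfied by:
  {w: True, f: True, k: True}


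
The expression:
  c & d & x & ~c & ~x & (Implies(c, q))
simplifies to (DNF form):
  False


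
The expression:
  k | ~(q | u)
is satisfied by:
  {k: True, q: False, u: False}
  {k: True, u: True, q: False}
  {k: True, q: True, u: False}
  {k: True, u: True, q: True}
  {u: False, q: False, k: False}


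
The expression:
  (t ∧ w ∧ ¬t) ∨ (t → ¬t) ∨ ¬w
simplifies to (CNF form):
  ¬t ∨ ¬w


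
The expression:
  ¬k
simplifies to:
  ¬k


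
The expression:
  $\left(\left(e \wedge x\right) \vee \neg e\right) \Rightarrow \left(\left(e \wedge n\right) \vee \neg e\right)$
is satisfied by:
  {n: True, e: False, x: False}
  {e: False, x: False, n: False}
  {n: True, x: True, e: False}
  {x: True, e: False, n: False}
  {n: True, e: True, x: False}
  {e: True, n: False, x: False}
  {n: True, x: True, e: True}


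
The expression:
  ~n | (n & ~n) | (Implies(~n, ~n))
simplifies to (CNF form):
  True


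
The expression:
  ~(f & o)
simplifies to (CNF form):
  ~f | ~o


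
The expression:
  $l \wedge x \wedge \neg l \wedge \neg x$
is never true.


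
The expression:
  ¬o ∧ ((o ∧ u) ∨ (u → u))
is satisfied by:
  {o: False}


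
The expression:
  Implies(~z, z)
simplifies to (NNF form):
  z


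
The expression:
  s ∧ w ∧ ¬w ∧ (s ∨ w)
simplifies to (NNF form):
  False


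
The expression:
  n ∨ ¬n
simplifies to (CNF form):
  True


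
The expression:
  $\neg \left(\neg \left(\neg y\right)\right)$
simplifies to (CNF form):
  $\neg y$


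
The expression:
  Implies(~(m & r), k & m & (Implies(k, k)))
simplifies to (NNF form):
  m & (k | r)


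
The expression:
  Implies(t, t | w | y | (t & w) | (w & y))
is always true.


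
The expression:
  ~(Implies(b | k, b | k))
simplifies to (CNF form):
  False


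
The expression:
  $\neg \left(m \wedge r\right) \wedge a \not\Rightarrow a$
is never true.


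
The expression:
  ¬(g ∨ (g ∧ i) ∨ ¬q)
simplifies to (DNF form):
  q ∧ ¬g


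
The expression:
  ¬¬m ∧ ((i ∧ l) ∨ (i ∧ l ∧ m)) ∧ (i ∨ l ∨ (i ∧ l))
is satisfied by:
  {m: True, i: True, l: True}


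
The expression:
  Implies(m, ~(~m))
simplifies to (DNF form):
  True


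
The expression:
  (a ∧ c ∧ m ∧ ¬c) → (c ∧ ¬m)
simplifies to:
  True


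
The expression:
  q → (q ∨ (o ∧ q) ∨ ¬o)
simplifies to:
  True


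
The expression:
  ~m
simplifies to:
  ~m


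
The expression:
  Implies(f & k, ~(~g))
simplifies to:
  g | ~f | ~k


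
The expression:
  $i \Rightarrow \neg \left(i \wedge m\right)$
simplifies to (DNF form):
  $\neg i \vee \neg m$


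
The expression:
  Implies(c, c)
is always true.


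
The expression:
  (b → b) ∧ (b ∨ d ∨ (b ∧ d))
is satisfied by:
  {b: True, d: True}
  {b: True, d: False}
  {d: True, b: False}


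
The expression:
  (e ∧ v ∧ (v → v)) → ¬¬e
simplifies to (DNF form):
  True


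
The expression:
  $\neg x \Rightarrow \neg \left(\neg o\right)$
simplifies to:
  $o \vee x$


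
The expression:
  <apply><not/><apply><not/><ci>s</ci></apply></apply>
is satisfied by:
  {s: True}


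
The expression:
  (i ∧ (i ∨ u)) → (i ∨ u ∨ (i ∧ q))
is always true.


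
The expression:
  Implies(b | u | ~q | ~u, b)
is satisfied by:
  {b: True}


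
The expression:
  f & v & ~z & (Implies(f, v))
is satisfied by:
  {f: True, v: True, z: False}


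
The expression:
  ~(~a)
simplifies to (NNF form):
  a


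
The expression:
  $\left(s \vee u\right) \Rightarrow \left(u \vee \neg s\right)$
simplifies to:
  $u \vee \neg s$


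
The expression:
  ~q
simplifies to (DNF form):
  ~q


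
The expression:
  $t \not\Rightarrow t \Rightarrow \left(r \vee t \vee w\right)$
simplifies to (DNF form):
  $\text{True}$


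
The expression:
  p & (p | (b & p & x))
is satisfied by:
  {p: True}


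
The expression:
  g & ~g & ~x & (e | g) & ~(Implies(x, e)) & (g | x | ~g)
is never true.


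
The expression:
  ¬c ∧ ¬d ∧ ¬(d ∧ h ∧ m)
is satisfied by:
  {d: False, c: False}


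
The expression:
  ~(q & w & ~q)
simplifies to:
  True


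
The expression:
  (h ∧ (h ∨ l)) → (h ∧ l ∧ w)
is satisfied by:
  {l: True, w: True, h: False}
  {l: True, w: False, h: False}
  {w: True, l: False, h: False}
  {l: False, w: False, h: False}
  {l: True, h: True, w: True}


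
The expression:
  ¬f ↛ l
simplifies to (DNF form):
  l ∨ ¬f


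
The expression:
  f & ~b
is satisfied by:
  {f: True, b: False}


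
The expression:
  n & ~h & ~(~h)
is never true.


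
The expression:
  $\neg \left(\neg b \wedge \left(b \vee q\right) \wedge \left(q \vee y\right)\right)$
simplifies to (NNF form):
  $b \vee \neg q$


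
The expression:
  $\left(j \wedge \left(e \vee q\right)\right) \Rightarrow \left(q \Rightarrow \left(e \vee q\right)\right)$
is always true.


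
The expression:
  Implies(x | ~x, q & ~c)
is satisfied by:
  {q: True, c: False}


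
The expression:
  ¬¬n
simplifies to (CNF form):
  n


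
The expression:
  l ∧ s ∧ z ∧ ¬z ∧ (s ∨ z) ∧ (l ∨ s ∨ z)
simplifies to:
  False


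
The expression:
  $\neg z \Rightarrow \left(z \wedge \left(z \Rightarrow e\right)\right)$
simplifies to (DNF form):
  $z$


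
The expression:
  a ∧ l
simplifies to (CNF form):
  a ∧ l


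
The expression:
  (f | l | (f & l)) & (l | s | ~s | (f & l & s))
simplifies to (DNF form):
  f | l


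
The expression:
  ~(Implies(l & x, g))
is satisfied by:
  {x: True, l: True, g: False}


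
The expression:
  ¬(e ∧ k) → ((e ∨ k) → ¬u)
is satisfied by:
  {e: False, u: False, k: False}
  {k: True, e: False, u: False}
  {e: True, k: False, u: False}
  {k: True, e: True, u: False}
  {u: True, k: False, e: False}
  {k: True, u: True, e: True}


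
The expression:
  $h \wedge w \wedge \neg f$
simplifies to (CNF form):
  $h \wedge w \wedge \neg f$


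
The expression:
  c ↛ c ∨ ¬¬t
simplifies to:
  t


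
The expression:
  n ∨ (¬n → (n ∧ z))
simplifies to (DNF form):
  n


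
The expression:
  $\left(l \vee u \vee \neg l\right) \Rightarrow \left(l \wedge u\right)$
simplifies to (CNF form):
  $l \wedge u$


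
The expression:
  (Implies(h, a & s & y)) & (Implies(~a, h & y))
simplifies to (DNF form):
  (a & ~h) | (a & s & y) | (a & s & ~h) | (a & y & ~h)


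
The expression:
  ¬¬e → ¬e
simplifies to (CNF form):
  ¬e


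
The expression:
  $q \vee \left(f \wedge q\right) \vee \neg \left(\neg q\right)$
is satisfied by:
  {q: True}


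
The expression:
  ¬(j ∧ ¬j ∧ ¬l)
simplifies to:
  True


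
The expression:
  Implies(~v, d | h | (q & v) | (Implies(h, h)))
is always true.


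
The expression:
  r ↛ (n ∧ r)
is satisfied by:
  {r: True, n: False}


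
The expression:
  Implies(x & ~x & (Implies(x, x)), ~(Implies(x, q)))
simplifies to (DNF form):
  True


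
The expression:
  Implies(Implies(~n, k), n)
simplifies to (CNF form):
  n | ~k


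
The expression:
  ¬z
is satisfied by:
  {z: False}


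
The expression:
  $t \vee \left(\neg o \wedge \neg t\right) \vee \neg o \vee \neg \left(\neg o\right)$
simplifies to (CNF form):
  $\text{True}$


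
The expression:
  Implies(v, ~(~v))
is always true.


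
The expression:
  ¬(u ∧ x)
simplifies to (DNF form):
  ¬u ∨ ¬x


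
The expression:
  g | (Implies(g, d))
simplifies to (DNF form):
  True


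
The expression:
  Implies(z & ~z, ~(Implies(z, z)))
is always true.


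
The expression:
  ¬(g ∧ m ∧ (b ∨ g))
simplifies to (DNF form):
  ¬g ∨ ¬m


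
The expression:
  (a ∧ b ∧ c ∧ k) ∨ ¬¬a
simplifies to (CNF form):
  a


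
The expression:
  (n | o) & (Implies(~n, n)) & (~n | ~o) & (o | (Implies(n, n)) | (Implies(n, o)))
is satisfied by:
  {n: True, o: False}


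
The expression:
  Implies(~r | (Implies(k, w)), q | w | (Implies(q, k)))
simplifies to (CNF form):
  True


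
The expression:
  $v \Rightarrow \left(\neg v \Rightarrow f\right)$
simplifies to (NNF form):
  $\text{True}$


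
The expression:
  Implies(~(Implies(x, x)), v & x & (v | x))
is always true.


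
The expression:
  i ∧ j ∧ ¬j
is never true.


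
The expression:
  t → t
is always true.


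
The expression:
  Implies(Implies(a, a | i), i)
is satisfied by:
  {i: True}


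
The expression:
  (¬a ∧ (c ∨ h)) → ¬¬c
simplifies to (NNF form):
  a ∨ c ∨ ¬h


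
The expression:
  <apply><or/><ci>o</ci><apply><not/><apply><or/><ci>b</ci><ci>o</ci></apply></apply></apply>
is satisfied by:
  {o: True, b: False}
  {b: False, o: False}
  {b: True, o: True}


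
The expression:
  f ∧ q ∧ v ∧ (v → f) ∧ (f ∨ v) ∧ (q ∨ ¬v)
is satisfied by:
  {f: True, q: True, v: True}


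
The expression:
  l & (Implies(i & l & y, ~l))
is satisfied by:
  {l: True, y: False, i: False}
  {i: True, l: True, y: False}
  {y: True, l: True, i: False}


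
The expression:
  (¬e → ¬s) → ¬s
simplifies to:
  ¬e ∨ ¬s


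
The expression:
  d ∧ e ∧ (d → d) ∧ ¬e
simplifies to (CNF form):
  False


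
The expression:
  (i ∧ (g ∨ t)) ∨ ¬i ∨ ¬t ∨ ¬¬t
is always true.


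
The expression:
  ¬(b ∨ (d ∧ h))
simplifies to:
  ¬b ∧ (¬d ∨ ¬h)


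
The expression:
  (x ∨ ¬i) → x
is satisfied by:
  {i: True, x: True}
  {i: True, x: False}
  {x: True, i: False}


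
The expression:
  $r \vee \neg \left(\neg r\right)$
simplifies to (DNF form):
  $r$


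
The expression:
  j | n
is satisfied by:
  {n: True, j: True}
  {n: True, j: False}
  {j: True, n: False}


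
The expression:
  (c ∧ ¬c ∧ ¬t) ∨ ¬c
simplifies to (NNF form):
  ¬c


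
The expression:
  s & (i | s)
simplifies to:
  s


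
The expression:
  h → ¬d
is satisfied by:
  {h: False, d: False}
  {d: True, h: False}
  {h: True, d: False}


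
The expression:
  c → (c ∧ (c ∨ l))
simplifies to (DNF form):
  True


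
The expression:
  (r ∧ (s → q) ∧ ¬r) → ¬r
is always true.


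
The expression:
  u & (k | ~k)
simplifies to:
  u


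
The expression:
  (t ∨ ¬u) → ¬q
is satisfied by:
  {u: True, q: False, t: False}
  {u: False, q: False, t: False}
  {t: True, u: True, q: False}
  {t: True, u: False, q: False}
  {q: True, u: True, t: False}


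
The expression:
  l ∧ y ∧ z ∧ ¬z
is never true.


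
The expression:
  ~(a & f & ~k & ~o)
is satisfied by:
  {k: True, o: True, a: False, f: False}
  {k: True, o: False, a: False, f: False}
  {o: True, k: False, a: False, f: False}
  {k: False, o: False, a: False, f: False}
  {f: True, k: True, o: True, a: False}
  {f: True, k: True, o: False, a: False}
  {f: True, o: True, k: False, a: False}
  {f: True, o: False, k: False, a: False}
  {k: True, a: True, o: True, f: False}
  {k: True, a: True, o: False, f: False}
  {a: True, o: True, k: False, f: False}
  {a: True, k: False, o: False, f: False}
  {f: True, a: True, k: True, o: True}
  {f: True, a: True, k: True, o: False}
  {f: True, a: True, o: True, k: False}


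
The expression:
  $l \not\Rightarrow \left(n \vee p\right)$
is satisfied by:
  {l: True, p: False, n: False}


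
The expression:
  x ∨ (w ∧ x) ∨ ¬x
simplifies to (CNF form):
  True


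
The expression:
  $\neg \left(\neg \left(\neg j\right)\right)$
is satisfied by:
  {j: False}


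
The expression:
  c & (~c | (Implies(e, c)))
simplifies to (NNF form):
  c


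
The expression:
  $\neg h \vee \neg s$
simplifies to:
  $\neg h \vee \neg s$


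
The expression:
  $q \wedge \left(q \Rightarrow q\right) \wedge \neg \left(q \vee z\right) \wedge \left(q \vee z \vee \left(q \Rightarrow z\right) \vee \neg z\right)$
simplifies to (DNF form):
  $\text{False}$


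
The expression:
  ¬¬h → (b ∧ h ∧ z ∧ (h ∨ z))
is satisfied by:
  {b: True, z: True, h: False}
  {b: True, z: False, h: False}
  {z: True, b: False, h: False}
  {b: False, z: False, h: False}
  {b: True, h: True, z: True}


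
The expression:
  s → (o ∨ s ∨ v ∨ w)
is always true.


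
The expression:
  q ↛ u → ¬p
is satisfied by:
  {u: True, p: False, q: False}
  {p: False, q: False, u: False}
  {q: True, u: True, p: False}
  {q: True, p: False, u: False}
  {u: True, p: True, q: False}
  {p: True, u: False, q: False}
  {q: True, p: True, u: True}


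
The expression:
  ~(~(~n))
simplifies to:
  ~n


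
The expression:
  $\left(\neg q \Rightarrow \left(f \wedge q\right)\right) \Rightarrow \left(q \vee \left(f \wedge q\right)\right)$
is always true.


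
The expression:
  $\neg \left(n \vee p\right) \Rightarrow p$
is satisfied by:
  {n: True, p: True}
  {n: True, p: False}
  {p: True, n: False}


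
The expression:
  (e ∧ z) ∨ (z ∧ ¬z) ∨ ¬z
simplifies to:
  e ∨ ¬z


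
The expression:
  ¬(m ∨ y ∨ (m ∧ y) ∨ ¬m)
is never true.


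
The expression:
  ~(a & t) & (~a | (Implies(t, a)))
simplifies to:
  ~a | ~t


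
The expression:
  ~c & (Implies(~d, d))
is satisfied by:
  {d: True, c: False}


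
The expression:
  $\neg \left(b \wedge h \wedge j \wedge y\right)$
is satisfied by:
  {h: False, y: False, b: False, j: False}
  {j: True, h: False, y: False, b: False}
  {b: True, h: False, y: False, j: False}
  {j: True, b: True, h: False, y: False}
  {y: True, j: False, h: False, b: False}
  {j: True, y: True, h: False, b: False}
  {b: True, y: True, j: False, h: False}
  {j: True, b: True, y: True, h: False}
  {h: True, b: False, y: False, j: False}
  {j: True, h: True, b: False, y: False}
  {b: True, h: True, j: False, y: False}
  {j: True, b: True, h: True, y: False}
  {y: True, h: True, b: False, j: False}
  {j: True, y: True, h: True, b: False}
  {b: True, y: True, h: True, j: False}


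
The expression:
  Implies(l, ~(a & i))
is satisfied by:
  {l: False, a: False, i: False}
  {i: True, l: False, a: False}
  {a: True, l: False, i: False}
  {i: True, a: True, l: False}
  {l: True, i: False, a: False}
  {i: True, l: True, a: False}
  {a: True, l: True, i: False}


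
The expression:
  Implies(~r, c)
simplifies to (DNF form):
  c | r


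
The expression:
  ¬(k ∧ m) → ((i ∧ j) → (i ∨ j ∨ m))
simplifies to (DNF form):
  True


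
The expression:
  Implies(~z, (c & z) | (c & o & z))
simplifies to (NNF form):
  z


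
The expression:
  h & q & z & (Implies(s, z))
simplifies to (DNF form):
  h & q & z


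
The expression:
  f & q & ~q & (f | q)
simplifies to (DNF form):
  False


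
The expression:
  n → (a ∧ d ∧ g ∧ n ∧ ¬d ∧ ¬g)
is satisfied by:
  {n: False}


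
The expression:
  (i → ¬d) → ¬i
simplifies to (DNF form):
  d ∨ ¬i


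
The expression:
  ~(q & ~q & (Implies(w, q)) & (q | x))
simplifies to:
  True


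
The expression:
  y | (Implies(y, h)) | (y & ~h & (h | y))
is always true.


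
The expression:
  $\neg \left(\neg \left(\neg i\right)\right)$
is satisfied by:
  {i: False}


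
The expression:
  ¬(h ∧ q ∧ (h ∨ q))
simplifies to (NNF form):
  ¬h ∨ ¬q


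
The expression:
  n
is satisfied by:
  {n: True}


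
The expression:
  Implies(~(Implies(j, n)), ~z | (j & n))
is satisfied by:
  {n: True, z: False, j: False}
  {z: False, j: False, n: False}
  {j: True, n: True, z: False}
  {j: True, z: False, n: False}
  {n: True, z: True, j: False}
  {z: True, n: False, j: False}
  {j: True, z: True, n: True}


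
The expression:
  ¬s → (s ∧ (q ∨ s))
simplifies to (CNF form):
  s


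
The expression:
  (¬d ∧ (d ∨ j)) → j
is always true.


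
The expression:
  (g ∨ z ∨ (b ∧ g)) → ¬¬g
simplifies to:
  g ∨ ¬z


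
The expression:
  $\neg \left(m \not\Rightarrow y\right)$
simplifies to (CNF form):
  $y \vee \neg m$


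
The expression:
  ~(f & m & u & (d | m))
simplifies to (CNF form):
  ~f | ~m | ~u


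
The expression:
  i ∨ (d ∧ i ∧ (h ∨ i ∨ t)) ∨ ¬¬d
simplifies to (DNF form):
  d ∨ i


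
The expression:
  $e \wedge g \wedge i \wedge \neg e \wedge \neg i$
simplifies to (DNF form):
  $\text{False}$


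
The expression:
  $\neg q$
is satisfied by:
  {q: False}


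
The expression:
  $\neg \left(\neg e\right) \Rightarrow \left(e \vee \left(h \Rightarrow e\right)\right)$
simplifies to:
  $\text{True}$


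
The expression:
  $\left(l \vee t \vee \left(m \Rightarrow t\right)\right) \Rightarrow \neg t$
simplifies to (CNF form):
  $\neg t$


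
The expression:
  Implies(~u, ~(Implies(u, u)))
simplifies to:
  u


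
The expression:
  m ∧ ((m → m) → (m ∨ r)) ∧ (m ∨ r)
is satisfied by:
  {m: True}


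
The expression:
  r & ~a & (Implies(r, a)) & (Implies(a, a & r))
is never true.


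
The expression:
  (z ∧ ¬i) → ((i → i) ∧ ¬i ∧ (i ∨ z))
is always true.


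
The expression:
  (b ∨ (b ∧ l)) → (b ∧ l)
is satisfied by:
  {l: True, b: False}
  {b: False, l: False}
  {b: True, l: True}


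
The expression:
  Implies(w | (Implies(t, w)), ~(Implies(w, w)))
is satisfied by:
  {t: True, w: False}


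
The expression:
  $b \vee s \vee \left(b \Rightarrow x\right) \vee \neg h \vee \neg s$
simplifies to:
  $\text{True}$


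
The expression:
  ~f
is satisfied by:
  {f: False}


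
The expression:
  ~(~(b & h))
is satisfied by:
  {h: True, b: True}


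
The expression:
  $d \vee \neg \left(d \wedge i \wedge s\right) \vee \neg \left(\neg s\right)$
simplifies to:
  $\text{True}$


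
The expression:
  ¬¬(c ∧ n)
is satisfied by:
  {c: True, n: True}


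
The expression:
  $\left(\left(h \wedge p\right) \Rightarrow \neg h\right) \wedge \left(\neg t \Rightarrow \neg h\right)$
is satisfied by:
  {t: True, p: False, h: False}
  {p: False, h: False, t: False}
  {t: True, p: True, h: False}
  {p: True, t: False, h: False}
  {h: True, t: True, p: False}


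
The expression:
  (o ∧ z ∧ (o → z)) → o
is always true.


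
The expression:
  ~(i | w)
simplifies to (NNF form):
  ~i & ~w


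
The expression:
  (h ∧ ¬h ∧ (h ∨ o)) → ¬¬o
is always true.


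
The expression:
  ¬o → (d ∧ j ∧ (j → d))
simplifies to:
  o ∨ (d ∧ j)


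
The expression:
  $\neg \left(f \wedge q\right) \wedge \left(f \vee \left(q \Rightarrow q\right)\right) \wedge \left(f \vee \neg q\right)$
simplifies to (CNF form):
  $\neg q$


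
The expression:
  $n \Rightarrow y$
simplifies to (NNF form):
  $y \vee \neg n$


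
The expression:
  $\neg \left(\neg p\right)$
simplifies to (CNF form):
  $p$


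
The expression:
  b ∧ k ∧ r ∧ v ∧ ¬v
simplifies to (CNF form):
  False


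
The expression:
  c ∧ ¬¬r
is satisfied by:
  {r: True, c: True}


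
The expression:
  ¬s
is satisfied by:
  {s: False}


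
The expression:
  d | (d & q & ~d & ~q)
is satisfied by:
  {d: True}


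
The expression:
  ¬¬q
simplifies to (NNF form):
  q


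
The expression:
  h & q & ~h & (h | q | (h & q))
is never true.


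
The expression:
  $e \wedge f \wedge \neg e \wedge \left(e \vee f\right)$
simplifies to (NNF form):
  $\text{False}$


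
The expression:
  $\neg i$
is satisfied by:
  {i: False}


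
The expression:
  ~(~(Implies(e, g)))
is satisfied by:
  {g: True, e: False}
  {e: False, g: False}
  {e: True, g: True}


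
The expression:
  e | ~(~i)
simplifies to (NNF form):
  e | i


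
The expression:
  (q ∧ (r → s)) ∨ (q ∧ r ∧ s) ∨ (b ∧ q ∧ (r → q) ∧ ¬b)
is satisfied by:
  {s: True, q: True, r: False}
  {q: True, r: False, s: False}
  {r: True, s: True, q: True}


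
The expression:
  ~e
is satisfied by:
  {e: False}


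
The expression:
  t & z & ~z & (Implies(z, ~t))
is never true.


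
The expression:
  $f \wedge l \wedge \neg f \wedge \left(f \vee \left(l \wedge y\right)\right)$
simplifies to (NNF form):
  $\text{False}$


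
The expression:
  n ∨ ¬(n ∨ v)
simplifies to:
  n ∨ ¬v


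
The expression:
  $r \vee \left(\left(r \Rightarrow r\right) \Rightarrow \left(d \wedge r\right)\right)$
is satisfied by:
  {r: True}


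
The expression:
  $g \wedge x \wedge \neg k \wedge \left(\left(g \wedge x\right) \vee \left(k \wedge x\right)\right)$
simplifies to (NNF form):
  $g \wedge x \wedge \neg k$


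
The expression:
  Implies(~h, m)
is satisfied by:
  {m: True, h: True}
  {m: True, h: False}
  {h: True, m: False}


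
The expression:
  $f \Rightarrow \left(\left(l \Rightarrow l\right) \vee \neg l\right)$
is always true.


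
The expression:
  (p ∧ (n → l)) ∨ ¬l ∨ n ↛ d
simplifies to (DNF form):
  p ∨ (n ∧ ¬d) ∨ ¬l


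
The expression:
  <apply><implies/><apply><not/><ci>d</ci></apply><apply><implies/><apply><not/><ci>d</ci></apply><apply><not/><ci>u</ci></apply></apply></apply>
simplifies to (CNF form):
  <apply><or/><ci>d</ci><apply><not/><ci>u</ci></apply></apply>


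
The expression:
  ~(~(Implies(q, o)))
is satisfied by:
  {o: True, q: False}
  {q: False, o: False}
  {q: True, o: True}


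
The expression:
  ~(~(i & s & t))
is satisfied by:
  {t: True, i: True, s: True}


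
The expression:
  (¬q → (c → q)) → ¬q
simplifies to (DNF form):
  ¬q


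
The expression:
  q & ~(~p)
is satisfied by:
  {p: True, q: True}


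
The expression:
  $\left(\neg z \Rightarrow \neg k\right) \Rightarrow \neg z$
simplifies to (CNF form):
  $\neg z$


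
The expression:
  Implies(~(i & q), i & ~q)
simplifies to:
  i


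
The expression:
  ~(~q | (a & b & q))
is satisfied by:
  {q: True, a: False, b: False}
  {b: True, q: True, a: False}
  {a: True, q: True, b: False}


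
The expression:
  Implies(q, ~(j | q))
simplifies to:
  ~q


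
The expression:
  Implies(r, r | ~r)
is always true.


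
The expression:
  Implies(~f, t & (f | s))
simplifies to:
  f | (s & t)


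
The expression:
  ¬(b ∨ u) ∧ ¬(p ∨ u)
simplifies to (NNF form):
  ¬b ∧ ¬p ∧ ¬u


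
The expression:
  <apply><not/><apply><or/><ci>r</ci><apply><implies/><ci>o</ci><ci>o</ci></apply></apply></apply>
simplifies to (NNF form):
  <false/>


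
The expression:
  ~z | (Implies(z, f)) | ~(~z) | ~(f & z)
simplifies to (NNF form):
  True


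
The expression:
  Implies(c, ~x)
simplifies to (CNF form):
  ~c | ~x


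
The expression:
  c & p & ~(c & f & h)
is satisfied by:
  {c: True, p: True, h: False, f: False}
  {c: True, p: True, f: True, h: False}
  {c: True, p: True, h: True, f: False}


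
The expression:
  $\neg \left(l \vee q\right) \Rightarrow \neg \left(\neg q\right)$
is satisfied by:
  {q: True, l: True}
  {q: True, l: False}
  {l: True, q: False}


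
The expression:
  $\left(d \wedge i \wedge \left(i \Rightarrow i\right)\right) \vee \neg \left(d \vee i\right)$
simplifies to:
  $\left(d \wedge i\right) \vee \left(\neg d \wedge \neg i\right)$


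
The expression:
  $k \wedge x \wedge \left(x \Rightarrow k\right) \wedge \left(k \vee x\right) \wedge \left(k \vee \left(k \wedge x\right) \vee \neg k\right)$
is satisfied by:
  {x: True, k: True}


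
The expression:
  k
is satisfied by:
  {k: True}


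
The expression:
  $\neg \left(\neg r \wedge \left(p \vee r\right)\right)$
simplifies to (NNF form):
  $r \vee \neg p$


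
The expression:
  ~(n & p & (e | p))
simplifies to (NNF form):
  ~n | ~p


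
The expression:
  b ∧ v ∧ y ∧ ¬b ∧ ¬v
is never true.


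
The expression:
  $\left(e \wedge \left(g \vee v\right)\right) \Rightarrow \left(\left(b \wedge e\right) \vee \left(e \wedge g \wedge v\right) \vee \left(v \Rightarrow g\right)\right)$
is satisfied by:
  {b: True, g: True, v: False, e: False}
  {b: True, v: False, g: False, e: False}
  {g: True, b: False, v: False, e: False}
  {b: False, v: False, g: False, e: False}
  {e: True, b: True, g: True, v: False}
  {e: True, b: True, v: False, g: False}
  {e: True, g: True, b: False, v: False}
  {e: True, b: False, v: False, g: False}
  {b: True, v: True, g: True, e: False}
  {b: True, v: True, e: False, g: False}
  {v: True, g: True, e: False, b: False}
  {v: True, e: False, g: False, b: False}
  {b: True, v: True, e: True, g: True}
  {b: True, v: True, e: True, g: False}
  {v: True, e: True, g: True, b: False}


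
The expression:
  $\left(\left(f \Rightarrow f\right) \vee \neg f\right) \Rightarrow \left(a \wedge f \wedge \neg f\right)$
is never true.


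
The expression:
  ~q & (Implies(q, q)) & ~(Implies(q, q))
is never true.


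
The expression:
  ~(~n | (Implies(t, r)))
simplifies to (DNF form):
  n & t & ~r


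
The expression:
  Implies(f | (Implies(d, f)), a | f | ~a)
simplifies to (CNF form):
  True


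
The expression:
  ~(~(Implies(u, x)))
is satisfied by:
  {x: True, u: False}
  {u: False, x: False}
  {u: True, x: True}


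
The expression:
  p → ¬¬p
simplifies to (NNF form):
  True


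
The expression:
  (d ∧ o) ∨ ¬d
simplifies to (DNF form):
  o ∨ ¬d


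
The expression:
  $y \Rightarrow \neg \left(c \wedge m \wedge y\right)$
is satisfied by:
  {m: False, y: False, c: False}
  {c: True, m: False, y: False}
  {y: True, m: False, c: False}
  {c: True, y: True, m: False}
  {m: True, c: False, y: False}
  {c: True, m: True, y: False}
  {y: True, m: True, c: False}


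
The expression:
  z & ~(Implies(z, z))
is never true.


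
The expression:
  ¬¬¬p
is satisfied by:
  {p: False}


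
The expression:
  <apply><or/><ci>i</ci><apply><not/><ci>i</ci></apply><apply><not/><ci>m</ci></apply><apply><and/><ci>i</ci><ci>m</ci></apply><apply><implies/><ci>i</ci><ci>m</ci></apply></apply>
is always true.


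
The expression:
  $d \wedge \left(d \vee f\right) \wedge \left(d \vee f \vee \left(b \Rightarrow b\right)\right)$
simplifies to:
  $d$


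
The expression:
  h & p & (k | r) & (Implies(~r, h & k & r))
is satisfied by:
  {r: True, p: True, h: True}


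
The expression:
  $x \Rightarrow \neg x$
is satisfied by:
  {x: False}


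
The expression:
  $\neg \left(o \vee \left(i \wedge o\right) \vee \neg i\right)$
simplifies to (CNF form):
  $i \wedge \neg o$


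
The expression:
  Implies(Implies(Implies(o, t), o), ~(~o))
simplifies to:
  True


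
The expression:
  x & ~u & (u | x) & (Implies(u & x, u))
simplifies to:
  x & ~u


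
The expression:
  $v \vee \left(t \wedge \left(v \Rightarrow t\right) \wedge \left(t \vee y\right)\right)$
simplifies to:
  $t \vee v$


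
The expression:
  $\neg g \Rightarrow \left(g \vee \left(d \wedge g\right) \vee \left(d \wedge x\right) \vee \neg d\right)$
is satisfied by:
  {x: True, g: True, d: False}
  {x: True, g: False, d: False}
  {g: True, x: False, d: False}
  {x: False, g: False, d: False}
  {x: True, d: True, g: True}
  {x: True, d: True, g: False}
  {d: True, g: True, x: False}


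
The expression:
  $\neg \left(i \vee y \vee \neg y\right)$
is never true.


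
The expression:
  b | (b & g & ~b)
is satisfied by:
  {b: True}


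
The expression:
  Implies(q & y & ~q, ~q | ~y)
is always true.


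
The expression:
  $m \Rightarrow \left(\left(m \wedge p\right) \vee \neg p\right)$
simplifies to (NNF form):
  $\text{True}$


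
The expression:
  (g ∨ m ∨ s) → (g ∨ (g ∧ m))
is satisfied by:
  {g: True, m: False, s: False}
  {g: True, s: True, m: False}
  {g: True, m: True, s: False}
  {g: True, s: True, m: True}
  {s: False, m: False, g: False}


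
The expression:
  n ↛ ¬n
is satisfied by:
  {n: True}


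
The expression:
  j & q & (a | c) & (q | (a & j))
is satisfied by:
  {j: True, a: True, c: True, q: True}
  {j: True, a: True, q: True, c: False}
  {j: True, c: True, q: True, a: False}


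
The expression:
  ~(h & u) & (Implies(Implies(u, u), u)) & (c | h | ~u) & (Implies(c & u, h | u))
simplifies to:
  c & u & ~h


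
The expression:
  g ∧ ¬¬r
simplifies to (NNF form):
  g ∧ r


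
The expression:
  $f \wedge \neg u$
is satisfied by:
  {f: True, u: False}


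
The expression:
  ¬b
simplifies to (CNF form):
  ¬b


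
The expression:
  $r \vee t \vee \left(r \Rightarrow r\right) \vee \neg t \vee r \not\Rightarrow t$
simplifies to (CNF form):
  $\text{True}$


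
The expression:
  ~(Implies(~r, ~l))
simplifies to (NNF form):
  l & ~r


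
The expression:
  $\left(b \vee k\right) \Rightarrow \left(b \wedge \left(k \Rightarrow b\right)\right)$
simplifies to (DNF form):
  $b \vee \neg k$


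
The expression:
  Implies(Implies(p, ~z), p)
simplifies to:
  p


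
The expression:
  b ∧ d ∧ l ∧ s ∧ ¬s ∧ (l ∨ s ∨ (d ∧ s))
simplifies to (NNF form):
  False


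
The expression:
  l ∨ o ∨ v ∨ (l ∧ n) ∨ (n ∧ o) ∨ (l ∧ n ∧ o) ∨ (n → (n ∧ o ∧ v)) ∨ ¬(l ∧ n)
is always true.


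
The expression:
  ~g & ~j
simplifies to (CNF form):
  ~g & ~j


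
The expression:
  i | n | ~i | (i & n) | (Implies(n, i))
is always true.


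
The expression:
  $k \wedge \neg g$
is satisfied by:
  {k: True, g: False}


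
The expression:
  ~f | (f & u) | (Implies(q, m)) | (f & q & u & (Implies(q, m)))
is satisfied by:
  {m: True, u: True, q: False, f: False}
  {m: True, u: False, q: False, f: False}
  {u: True, f: False, m: False, q: False}
  {f: False, u: False, m: False, q: False}
  {f: True, m: True, u: True, q: False}
  {f: True, m: True, u: False, q: False}
  {f: True, u: True, m: False, q: False}
  {f: True, u: False, m: False, q: False}
  {q: True, m: True, u: True, f: False}
  {q: True, m: True, u: False, f: False}
  {q: True, u: True, m: False, f: False}
  {q: True, u: False, m: False, f: False}
  {f: True, q: True, m: True, u: True}
  {f: True, q: True, m: True, u: False}
  {f: True, q: True, u: True, m: False}


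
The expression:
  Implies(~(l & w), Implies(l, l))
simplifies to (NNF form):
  True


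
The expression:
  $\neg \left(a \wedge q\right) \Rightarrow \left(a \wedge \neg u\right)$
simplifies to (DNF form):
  $\left(a \wedge q\right) \vee \left(a \wedge \neg u\right)$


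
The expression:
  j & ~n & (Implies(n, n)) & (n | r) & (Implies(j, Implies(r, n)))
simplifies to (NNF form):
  False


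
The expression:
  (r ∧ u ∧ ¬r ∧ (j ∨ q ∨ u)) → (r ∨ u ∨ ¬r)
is always true.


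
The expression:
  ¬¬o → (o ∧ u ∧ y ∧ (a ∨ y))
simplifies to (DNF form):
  (u ∧ y) ∨ ¬o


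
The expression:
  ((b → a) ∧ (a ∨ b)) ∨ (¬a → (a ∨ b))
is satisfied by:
  {a: True, b: True}
  {a: True, b: False}
  {b: True, a: False}
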